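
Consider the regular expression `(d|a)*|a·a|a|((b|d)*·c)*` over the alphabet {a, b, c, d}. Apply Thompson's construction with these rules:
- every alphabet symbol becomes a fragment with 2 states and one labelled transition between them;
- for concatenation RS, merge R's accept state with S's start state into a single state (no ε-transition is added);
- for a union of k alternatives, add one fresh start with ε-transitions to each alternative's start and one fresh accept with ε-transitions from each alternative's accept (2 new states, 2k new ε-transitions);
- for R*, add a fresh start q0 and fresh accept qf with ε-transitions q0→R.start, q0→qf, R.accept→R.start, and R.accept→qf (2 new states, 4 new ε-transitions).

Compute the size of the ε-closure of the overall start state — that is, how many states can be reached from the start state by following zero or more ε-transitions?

16

Work bottom-up. For each fragment F, track |ε-closure(F.start)| and whether F's accept lies in that closure (i.e. whether F accepts ε). A single-symbol fragment has closure size 1 and does not accept ε.
  d|a — |ε-closure| = 1 + 1 + 1 = 3 (the new accept is not ε-reachable since no branch accepts ε)
  (d|a)* — new start has ε-edges to the inner start and to the new accept, so |ε-closure| = 2 + 3 = 5
  a·a — |ε-closure| equals the left operand's closure size = 1 (its accept is not ε-reachable, so the closure stops there)
  b|d — |ε-closure| = 1 + 1 + 1 = 3 (the new accept is not ε-reachable since no branch accepts ε)
  (b|d)* — the star's fresh start ε-reaches both the body's start and the fresh accept: |ε-closure| = 2 + 3 = 5
  (b|d)*·c — |ε-closure| = 5 + (1−1) = 5 (closure spills across the concat boundary because the left factor accepts ε)
  ((b|d)*·c)* — the star's fresh start ε-reaches both the body's start and the fresh accept: |ε-closure| = 2 + 5 = 7
  (d|a)*|a·a|a|((b|d)*·c)* — new start ε-reaches every alternative's start; at least one alternative accepts ε, so the union's new accept is reached too: |ε-closure| = 1 + 5 + 1 + 1 + 7 + 1 = 16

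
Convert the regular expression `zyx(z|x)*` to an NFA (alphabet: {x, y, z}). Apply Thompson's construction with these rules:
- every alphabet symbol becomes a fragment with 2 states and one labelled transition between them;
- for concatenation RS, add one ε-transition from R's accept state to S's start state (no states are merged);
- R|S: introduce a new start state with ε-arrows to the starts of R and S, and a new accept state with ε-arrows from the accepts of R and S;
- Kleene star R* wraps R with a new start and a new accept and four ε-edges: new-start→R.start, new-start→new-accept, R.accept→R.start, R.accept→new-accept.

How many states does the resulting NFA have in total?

14

Per subexpression:
Each of the 5 symbol leaves contributes a 2-state fragment.
  z|x — 6 states
  (z|x)* — 8 states
  zyx(z|x)* — 14 states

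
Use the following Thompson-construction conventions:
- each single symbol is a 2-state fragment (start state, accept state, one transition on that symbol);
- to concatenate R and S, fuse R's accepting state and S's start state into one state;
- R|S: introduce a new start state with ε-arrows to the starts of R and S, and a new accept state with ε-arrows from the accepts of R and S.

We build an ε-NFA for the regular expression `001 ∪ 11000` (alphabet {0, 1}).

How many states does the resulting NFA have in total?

12

Bottom-up over the parse tree:
Each of the 8 symbol leaves contributes a 2-state fragment.
  001 — 4 states
  11000 — 6 states
  001 ∪ 11000 — 12 states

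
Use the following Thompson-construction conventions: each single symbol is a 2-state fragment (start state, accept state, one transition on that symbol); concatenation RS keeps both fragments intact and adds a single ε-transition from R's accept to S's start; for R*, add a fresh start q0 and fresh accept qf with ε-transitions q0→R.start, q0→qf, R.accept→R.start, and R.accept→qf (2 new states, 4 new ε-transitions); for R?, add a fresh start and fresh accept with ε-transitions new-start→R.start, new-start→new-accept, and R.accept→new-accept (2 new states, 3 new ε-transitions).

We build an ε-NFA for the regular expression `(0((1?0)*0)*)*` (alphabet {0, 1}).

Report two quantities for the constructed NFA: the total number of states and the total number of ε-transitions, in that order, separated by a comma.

Recursing over subexpressions:
Each of the 4 symbol leaves contributes 2 states and 0 ε-transitions.
  1? : 4 states, 3 ε-transitions
  1?0 : 6 states, 4 ε-transitions
  (1?0)* : 8 states, 8 ε-transitions
  (1?0)*0 : 10 states, 9 ε-transitions
  ((1?0)*0)* : 12 states, 13 ε-transitions
  0((1?0)*0)* : 14 states, 14 ε-transitions
  (0((1?0)*0)*)* : 16 states, 18 ε-transitions

16, 18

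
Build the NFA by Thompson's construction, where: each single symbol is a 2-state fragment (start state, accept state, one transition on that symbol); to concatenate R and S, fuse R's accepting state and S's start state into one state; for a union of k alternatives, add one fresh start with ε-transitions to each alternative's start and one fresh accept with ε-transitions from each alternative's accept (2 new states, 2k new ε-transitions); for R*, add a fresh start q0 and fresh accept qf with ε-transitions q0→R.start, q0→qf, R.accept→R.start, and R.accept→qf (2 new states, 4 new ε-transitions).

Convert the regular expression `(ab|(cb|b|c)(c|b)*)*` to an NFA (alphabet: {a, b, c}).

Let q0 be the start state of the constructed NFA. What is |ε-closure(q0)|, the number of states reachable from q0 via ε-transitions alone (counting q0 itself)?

8

Let C(F) = |ε-closure(F.start)| within fragment F, and note whether F accepts ε. Symbol fragments have C = 1 and do not accept ε. Then:
  ab → C equals the left operand's closure size = 1 (its accept is not ε-reachable, so the closure stops there)
  cb → same as the first factor's closure: C = 1
  cb|b|c → new start ε-reaches every alternative's start; none of them accept ε, so the new accept is not reached: C = 1 + 1 + 1 + 1 = 4
  c|b → new start ε-reaches every alternative's start; none of them accept ε, so the new accept is not reached: C = 1 + 1 + 1 = 3
  (c|b)* → C = 1 (new start) + 3 (body) + 1 (new accept) = 5
  (cb|b|c)(c|b)* → same as the first factor's closure: C = 4
  ab|(cb|b|c)(c|b)* → new start ε-reaches every alternative's start; none of them accept ε, so the new accept is not reached: C = 1 + 1 + 4 = 6
  (ab|(cb|b|c)(c|b)*)* → new start has ε-edges to the inner start and to the new accept, so C = 2 + 6 = 8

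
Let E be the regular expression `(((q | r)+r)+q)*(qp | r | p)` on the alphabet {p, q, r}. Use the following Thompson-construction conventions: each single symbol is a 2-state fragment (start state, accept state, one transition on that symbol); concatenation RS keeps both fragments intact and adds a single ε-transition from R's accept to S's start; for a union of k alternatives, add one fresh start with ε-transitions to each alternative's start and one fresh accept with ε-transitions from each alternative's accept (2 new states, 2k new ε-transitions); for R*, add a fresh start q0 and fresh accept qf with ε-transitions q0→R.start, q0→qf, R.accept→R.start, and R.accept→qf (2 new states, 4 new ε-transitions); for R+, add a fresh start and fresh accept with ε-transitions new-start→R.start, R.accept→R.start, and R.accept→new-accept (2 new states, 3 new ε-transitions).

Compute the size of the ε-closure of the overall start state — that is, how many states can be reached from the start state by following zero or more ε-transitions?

11

Let C(F) = |ε-closure(F.start)| within fragment F, and note whether F accepts ε. Symbol fragments have C = 1 and do not accept ε. Then:
  q | r — new start ε-reaches every alternative's start; none of them accept ε, so the new accept is not reached: |closure| = 1 + 1 + 1 = 3
  (q | r)+ — new start ε-reaches only the body's start; the new accept needs a symbol first: |closure| = 1 + 3 = 4
  (q | r)+r — |closure| equals the left operand's closure size = 4 (its accept is not ε-reachable, so the closure stops there)
  ((q | r)+r)+ — new start ε-reaches only the body's start; the new accept needs a symbol first: |closure| = 1 + 4 = 5
  ((q | r)+r)+q — |closure| equals the left operand's closure size = 5 (its accept is not ε-reachable, so the closure stops there)
  (((q | r)+r)+q)* — the star's fresh start ε-reaches both the body's start and the fresh accept: |closure| = 2 + 5 = 7
  qp — |closure| equals the left operand's closure size = 1 (its accept is not ε-reachable, so the closure stops there)
  qp | r | p — |closure| = 1 + 1 + 1 + 1 = 4 (the new accept is not ε-reachable since no branch accepts ε)
  (((q | r)+r)+q)*(qp | r | p) — |closure| = 7 + 4 = 11 (closure spills across the concat boundary because the left factor accepts ε)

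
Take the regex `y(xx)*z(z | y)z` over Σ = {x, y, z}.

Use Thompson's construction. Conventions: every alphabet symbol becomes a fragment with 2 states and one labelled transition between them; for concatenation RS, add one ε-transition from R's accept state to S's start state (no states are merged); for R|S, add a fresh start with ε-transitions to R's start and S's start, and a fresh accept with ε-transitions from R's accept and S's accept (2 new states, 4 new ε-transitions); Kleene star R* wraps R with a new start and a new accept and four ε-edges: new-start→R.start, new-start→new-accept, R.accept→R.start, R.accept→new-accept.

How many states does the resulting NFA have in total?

18

Recursing over subexpressions:
Each of the 7 symbol leaves contributes a 2-state fragment.
  xx : 4 states
  (xx)* : 6 states
  z | y : 6 states
  y(xx)*z(z | y)z : 18 states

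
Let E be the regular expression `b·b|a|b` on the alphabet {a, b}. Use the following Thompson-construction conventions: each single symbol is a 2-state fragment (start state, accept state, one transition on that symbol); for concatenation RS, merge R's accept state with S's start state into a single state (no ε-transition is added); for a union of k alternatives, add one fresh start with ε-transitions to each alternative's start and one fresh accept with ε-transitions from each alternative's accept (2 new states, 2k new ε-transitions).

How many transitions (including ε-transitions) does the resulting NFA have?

10

By structural recursion:
Each of the 4 symbol leaves contributes 1 transition (1 symbol, 0 ε).
  b·b → 2 transitions (2 symbol, 0 ε)
  b·b|a|b → 10 transitions (4 symbol, 6 ε)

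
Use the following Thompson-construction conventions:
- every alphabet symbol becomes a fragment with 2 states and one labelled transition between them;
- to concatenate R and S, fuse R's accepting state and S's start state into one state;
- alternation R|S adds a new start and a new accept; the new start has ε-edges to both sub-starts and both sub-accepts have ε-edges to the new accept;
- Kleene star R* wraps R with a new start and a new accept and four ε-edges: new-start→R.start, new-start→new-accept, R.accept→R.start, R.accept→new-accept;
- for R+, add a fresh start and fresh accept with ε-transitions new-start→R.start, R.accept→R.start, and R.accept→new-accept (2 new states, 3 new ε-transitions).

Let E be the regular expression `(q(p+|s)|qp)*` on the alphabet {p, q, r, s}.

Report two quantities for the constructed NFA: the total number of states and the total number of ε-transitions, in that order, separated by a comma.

16, 15

By structural recursion:
Each of the 5 symbol leaves contributes 2 states and 0 ε-transitions.
  p+ : 4 states, 3 ε-transitions
  p+|s : 8 states, 7 ε-transitions
  q(p+|s) : 9 states, 7 ε-transitions
  qp : 3 states, 0 ε-transitions
  q(p+|s)|qp : 14 states, 11 ε-transitions
  (q(p+|s)|qp)* : 16 states, 15 ε-transitions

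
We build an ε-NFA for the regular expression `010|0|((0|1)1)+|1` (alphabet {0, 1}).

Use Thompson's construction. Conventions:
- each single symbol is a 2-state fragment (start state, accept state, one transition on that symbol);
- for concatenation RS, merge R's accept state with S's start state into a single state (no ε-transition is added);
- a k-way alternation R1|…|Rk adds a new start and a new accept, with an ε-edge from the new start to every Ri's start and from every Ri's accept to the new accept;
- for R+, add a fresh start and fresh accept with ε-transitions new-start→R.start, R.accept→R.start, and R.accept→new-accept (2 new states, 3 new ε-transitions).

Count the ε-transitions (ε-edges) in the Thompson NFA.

Recursing over subexpressions:
Each of the 8 symbol leaves contributes 0 ε-transitions.
  010 — 0 ε-transitions
  0|1 — 4 ε-transitions
  (0|1)1 — 4 ε-transitions
  ((0|1)1)+ — 7 ε-transitions
  010|0|((0|1)1)+|1 — 15 ε-transitions

15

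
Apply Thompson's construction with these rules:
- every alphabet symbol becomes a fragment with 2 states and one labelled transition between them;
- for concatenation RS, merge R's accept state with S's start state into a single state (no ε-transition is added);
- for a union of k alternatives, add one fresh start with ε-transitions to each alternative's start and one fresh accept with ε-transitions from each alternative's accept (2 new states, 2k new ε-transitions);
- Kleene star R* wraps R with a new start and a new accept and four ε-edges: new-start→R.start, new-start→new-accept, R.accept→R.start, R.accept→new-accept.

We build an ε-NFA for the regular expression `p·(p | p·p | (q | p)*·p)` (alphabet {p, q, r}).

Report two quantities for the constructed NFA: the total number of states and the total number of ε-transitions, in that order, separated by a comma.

17, 14

Per subexpression:
Each of the 7 symbol leaves contributes 2 states and 0 ε-transitions.
  p·p : 3 states, 0 ε-transitions
  q | p : 6 states, 4 ε-transitions
  (q | p)* : 8 states, 8 ε-transitions
  (q | p)*·p : 9 states, 8 ε-transitions
  p | p·p | (q | p)*·p : 16 states, 14 ε-transitions
  p·(p | p·p | (q | p)*·p) : 17 states, 14 ε-transitions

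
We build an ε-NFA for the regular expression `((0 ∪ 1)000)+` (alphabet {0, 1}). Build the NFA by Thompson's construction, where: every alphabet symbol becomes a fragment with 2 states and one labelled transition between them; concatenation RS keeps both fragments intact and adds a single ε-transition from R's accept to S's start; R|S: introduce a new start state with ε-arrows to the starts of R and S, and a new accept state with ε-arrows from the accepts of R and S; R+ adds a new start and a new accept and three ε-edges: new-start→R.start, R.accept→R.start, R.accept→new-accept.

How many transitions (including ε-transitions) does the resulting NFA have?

Per subexpression:
Each of the 5 symbol leaves contributes 1 transition (1 symbol, 0 ε).
  0 ∪ 1 : 6 transitions (2 symbol, 4 ε)
  (0 ∪ 1)000 : 12 transitions (5 symbol, 7 ε)
  ((0 ∪ 1)000)+ : 15 transitions (5 symbol, 10 ε)

15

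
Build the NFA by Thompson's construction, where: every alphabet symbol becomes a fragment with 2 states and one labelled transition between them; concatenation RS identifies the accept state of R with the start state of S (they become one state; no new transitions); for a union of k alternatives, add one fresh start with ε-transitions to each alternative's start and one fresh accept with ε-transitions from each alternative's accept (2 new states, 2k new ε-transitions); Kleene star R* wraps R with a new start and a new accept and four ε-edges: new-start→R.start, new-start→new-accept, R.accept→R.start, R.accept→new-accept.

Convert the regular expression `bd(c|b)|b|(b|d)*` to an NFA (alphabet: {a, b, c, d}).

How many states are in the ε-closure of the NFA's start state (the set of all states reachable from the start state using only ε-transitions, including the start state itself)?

Work bottom-up. For each fragment F, track |ε-closure(F.start)| and whether F's accept lies in that closure (i.e. whether F accepts ε). A single-symbol fragment has closure size 1 and does not accept ε.
  c|b : |ε-closure| = 1 + 1 + 1 = 3 (the new accept is not ε-reachable since no branch accepts ε)
  bd(c|b) : |ε-closure| equals the left operand's closure size = 1 (its accept is not ε-reachable, so the closure stops there)
  b|d : new start ε-reaches every alternative's start; none of them accept ε, so the new accept is not reached: |ε-closure| = 1 + 1 + 1 = 3
  (b|d)* : |ε-closure| = 1 (new start) + 3 (body) + 1 (new accept) = 5
  bd(c|b)|b|(b|d)* : new start ε-reaches every alternative's start; at least one alternative accepts ε, so the union's new accept is reached too: |ε-closure| = 1 + 1 + 1 + 5 + 1 = 9

9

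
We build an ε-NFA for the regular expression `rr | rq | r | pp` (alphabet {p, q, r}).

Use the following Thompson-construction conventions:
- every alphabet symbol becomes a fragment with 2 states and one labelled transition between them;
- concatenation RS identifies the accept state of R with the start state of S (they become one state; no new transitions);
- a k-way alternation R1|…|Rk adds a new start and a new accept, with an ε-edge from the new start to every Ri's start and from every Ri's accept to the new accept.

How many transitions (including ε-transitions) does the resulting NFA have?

15

Building bottom-up:
Each of the 7 symbol leaves contributes 1 transition (1 symbol, 0 ε).
  rr : 2 transitions (2 symbol, 0 ε)
  rq : 2 transitions (2 symbol, 0 ε)
  pp : 2 transitions (2 symbol, 0 ε)
  rr | rq | r | pp : 15 transitions (7 symbol, 8 ε)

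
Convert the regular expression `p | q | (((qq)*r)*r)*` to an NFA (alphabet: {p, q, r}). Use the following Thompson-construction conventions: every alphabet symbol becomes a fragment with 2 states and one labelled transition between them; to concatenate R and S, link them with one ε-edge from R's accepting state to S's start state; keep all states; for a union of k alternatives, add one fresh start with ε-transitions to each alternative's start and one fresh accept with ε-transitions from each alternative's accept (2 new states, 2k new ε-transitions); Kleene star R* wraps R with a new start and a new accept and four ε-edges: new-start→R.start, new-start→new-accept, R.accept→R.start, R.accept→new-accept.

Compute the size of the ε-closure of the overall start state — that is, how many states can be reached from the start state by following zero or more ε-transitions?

13

Compute the ε-closure size of each fragment's start state recursively; a symbol fragment's start has no outgoing ε-edge, so its closure is just itself (size 1).
  qq — C equals the left operand's closure size = 1 (its accept is not ε-reachable, so the closure stops there)
  (qq)* — the star's fresh start ε-reaches both the body's start and the fresh accept: C = 2 + 1 = 3
  (qq)*r — C = 3 + 1 = 4 (closure spills across the concat boundary because the left factor accepts ε)
  ((qq)*r)* — new start has ε-edges to the inner start and to the new accept, so C = 2 + 4 = 6
  ((qq)*r)*r — the left operand accepts ε, so the closure extends into the next operand (via the concat ε-link); C = 6 + 1 = 7
  (((qq)*r)*r)* — C = 1 (new start) + 7 (body) + 1 (new accept) = 9
  p | q | (((qq)*r)*r)* — C = 1 (new start) + (1 + 1 + 9) + 1 (new accept, since some branch ε-reaches its own accept) = 13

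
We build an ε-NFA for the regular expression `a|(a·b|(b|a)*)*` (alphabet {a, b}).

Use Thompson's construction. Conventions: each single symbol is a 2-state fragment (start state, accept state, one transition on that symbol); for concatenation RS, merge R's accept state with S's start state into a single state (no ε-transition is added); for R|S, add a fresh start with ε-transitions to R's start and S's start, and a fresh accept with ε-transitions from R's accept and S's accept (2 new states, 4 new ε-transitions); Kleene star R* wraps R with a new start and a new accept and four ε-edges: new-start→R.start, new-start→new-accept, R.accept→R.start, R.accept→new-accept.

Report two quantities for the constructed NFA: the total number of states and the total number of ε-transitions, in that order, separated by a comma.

19, 20

Building bottom-up:
Each of the 5 symbol leaves contributes 2 states and 0 ε-transitions.
  a·b → 3 states, 0 ε-transitions
  b|a → 6 states, 4 ε-transitions
  (b|a)* → 8 states, 8 ε-transitions
  a·b|(b|a)* → 13 states, 12 ε-transitions
  (a·b|(b|a)*)* → 15 states, 16 ε-transitions
  a|(a·b|(b|a)*)* → 19 states, 20 ε-transitions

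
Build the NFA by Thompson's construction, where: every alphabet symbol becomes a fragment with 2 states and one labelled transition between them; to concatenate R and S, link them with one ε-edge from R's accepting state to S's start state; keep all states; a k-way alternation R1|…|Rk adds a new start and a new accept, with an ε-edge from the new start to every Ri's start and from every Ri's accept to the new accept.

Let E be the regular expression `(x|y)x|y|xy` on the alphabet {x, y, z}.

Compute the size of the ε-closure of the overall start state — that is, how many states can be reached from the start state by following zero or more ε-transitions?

Compute the ε-closure size of each fragment's start state recursively; a symbol fragment's start has no outgoing ε-edge, so its closure is just itself (size 1).
  x|y — C = 1 + 1 + 1 = 3 (the new accept is not ε-reachable since no branch accepts ε)
  (x|y)x — C equals the left operand's closure size = 3 (its accept is not ε-reachable, so the closure stops there)
  xy — C equals the left operand's closure size = 1 (its accept is not ε-reachable, so the closure stops there)
  (x|y)x|y|xy — new start ε-reaches every alternative's start; none of them accept ε, so the new accept is not reached: C = 1 + 3 + 1 + 1 = 6

6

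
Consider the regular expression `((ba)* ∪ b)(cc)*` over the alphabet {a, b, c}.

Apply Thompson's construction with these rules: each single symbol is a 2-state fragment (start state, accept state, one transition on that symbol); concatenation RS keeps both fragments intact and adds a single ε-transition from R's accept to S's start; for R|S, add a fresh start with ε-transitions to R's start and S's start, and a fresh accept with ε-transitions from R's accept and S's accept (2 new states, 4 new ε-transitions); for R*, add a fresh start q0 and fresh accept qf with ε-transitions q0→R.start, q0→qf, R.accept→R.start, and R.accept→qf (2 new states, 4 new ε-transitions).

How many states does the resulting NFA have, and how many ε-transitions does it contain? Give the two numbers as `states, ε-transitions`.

16, 15

By structural recursion:
Each of the 5 symbol leaves contributes 2 states and 0 ε-transitions.
  ba = 4 states, 1 ε-transition
  (ba)* = 6 states, 5 ε-transitions
  (ba)* ∪ b = 10 states, 9 ε-transitions
  cc = 4 states, 1 ε-transition
  (cc)* = 6 states, 5 ε-transitions
  ((ba)* ∪ b)(cc)* = 16 states, 15 ε-transitions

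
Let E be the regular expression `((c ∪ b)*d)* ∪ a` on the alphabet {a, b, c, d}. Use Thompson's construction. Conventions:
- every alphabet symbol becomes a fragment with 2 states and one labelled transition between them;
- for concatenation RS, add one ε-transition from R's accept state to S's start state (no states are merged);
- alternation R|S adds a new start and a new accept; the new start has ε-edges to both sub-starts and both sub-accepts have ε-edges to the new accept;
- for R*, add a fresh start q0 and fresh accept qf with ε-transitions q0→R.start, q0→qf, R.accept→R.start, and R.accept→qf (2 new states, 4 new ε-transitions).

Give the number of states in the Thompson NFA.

16

By structural recursion:
Each of the 4 symbol leaves contributes a 2-state fragment.
  c ∪ b = 6 states
  (c ∪ b)* = 8 states
  (c ∪ b)*d = 10 states
  ((c ∪ b)*d)* = 12 states
  ((c ∪ b)*d)* ∪ a = 16 states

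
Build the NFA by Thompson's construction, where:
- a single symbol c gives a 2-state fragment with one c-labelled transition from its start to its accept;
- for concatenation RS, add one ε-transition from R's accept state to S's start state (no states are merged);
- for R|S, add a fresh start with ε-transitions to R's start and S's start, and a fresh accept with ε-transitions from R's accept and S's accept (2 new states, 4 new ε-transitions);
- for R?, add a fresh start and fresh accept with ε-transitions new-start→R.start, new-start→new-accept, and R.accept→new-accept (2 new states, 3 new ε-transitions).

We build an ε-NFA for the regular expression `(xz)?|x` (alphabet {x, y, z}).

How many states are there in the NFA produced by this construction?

10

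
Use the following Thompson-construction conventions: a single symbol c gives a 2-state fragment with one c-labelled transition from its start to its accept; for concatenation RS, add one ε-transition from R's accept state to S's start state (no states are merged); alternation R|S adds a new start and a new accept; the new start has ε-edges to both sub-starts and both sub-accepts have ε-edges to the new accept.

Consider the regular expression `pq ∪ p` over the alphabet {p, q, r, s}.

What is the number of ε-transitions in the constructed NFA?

By structural recursion:
Each of the 3 symbol leaves contributes 0 ε-transitions.
  pq → 1 ε-transition
  pq ∪ p → 5 ε-transitions

5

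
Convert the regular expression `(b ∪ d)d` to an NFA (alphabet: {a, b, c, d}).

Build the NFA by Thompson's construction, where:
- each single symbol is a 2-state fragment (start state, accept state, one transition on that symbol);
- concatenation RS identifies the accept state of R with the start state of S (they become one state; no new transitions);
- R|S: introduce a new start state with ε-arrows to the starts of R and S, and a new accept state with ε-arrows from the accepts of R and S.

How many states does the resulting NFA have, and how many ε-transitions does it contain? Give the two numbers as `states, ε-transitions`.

7, 4

Building bottom-up:
Each of the 3 symbol leaves contributes 2 states and 0 ε-transitions.
  b ∪ d → 6 states, 4 ε-transitions
  (b ∪ d)d → 7 states, 4 ε-transitions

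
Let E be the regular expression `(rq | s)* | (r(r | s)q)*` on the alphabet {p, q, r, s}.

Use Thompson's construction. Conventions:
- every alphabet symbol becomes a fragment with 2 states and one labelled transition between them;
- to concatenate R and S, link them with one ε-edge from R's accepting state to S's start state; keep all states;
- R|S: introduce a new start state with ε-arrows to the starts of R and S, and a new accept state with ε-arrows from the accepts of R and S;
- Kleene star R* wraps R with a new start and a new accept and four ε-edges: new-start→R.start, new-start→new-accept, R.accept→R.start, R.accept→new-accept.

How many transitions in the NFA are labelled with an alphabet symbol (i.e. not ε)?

7

Recursing over subexpressions:
Each of the 7 symbol leaves contributes exactly 1 symbol transition.
  rq : 2 symbol transitions
  rq | s : 3 symbol transitions
  (rq | s)* : 3 symbol transitions
  r | s : 2 symbol transitions
  r(r | s)q : 4 symbol transitions
  (r(r | s)q)* : 4 symbol transitions
  (rq | s)* | (r(r | s)q)* : 7 symbol transitions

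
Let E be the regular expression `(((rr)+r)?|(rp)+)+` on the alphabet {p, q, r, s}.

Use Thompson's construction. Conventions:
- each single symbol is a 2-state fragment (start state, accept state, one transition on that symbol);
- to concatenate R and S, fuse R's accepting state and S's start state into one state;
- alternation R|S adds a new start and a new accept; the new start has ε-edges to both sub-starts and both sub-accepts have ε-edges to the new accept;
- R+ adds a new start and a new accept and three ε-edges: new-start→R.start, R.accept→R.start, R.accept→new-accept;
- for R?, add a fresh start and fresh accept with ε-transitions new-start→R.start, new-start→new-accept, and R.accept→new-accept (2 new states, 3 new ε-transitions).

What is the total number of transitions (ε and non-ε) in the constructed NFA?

21

Building bottom-up:
Each of the 5 symbol leaves contributes 1 transition (1 symbol, 0 ε).
  rr = 2 transitions (2 symbol, 0 ε)
  (rr)+ = 5 transitions (2 symbol, 3 ε)
  (rr)+r = 6 transitions (3 symbol, 3 ε)
  ((rr)+r)? = 9 transitions (3 symbol, 6 ε)
  rp = 2 transitions (2 symbol, 0 ε)
  (rp)+ = 5 transitions (2 symbol, 3 ε)
  ((rr)+r)?|(rp)+ = 18 transitions (5 symbol, 13 ε)
  (((rr)+r)?|(rp)+)+ = 21 transitions (5 symbol, 16 ε)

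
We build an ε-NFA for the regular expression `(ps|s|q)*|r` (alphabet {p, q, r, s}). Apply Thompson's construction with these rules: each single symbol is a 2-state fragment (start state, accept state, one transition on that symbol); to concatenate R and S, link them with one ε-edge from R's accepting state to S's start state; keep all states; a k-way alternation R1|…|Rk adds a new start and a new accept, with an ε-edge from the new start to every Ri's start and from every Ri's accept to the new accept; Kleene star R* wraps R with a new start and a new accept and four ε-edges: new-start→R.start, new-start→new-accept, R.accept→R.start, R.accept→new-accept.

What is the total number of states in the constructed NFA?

16

Per subexpression:
Each of the 5 symbol leaves contributes a 2-state fragment.
  ps = 4 states
  ps|s|q = 10 states
  (ps|s|q)* = 12 states
  (ps|s|q)*|r = 16 states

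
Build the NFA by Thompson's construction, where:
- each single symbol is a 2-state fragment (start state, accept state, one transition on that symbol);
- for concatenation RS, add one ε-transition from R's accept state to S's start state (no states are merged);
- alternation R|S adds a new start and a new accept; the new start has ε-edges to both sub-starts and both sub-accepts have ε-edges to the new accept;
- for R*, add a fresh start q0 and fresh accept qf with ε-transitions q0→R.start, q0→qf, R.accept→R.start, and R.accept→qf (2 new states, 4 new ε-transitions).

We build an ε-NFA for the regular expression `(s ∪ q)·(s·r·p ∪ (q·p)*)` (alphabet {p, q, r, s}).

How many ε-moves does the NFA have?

Recursing over subexpressions:
Each of the 7 symbol leaves contributes 0 ε-transitions.
  s ∪ q → 4 ε-transitions
  s·r·p → 2 ε-transitions
  q·p → 1 ε-transition
  (q·p)* → 5 ε-transitions
  s·r·p ∪ (q·p)* → 11 ε-transitions
  (s ∪ q)·(s·r·p ∪ (q·p)*) → 16 ε-transitions

16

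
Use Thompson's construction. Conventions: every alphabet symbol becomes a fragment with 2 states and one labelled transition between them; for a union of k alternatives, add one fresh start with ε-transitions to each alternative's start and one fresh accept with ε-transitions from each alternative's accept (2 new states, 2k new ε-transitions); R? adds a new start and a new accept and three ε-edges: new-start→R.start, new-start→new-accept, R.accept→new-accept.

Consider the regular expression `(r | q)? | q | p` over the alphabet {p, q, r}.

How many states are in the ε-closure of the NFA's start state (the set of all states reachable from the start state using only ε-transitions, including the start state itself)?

9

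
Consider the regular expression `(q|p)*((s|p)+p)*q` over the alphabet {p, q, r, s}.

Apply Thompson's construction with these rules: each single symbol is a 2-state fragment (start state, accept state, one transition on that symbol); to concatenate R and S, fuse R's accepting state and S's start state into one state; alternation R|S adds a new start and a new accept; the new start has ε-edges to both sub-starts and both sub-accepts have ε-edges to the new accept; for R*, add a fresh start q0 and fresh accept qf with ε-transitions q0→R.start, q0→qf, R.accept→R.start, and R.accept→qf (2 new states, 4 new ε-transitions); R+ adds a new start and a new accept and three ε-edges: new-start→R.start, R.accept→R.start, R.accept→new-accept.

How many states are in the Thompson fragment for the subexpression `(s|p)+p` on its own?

9

Fragment for `(s|p)+p`:
Each of the 3 symbol leaves contributes a 2-state fragment.
  s|p = 6 states
  (s|p)+ = 8 states
  (s|p)+p = 9 states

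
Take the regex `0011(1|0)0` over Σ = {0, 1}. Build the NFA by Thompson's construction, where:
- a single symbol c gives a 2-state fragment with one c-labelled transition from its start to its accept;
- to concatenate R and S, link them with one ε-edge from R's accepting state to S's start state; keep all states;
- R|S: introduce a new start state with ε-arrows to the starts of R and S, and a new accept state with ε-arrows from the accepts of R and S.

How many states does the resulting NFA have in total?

16

Bottom-up over the parse tree:
Each of the 7 symbol leaves contributes a 2-state fragment.
  1|0 : 6 states
  0011(1|0)0 : 16 states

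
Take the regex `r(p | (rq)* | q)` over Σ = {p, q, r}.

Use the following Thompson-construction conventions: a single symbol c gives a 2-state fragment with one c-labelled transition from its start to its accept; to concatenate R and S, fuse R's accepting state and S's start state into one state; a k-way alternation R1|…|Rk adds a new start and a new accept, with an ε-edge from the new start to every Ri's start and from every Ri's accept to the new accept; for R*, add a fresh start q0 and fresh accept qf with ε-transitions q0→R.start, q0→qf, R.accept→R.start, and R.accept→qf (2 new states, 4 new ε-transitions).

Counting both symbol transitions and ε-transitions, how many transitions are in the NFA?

Bottom-up over the parse tree:
Each of the 5 symbol leaves contributes 1 transition (1 symbol, 0 ε).
  rq → 2 transitions (2 symbol, 0 ε)
  (rq)* → 6 transitions (2 symbol, 4 ε)
  p | (rq)* | q → 14 transitions (4 symbol, 10 ε)
  r(p | (rq)* | q) → 15 transitions (5 symbol, 10 ε)

15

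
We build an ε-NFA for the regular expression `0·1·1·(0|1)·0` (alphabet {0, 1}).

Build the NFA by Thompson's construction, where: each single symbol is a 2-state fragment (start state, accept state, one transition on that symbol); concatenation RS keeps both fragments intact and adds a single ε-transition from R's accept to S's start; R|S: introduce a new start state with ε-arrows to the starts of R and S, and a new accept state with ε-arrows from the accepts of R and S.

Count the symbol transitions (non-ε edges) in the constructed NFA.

6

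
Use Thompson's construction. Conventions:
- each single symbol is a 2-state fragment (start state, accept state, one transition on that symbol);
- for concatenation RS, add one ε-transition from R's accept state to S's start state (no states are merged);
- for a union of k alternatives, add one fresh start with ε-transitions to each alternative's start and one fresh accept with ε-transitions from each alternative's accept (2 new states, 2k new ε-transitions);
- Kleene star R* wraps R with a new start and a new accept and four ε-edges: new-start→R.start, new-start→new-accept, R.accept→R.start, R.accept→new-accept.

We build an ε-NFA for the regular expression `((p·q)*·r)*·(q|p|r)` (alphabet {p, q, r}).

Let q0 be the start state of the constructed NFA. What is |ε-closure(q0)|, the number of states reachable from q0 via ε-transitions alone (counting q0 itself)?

10

Work bottom-up. For each fragment F, track |ε-closure(F.start)| and whether F's accept lies in that closure (i.e. whether F accepts ε). A single-symbol fragment has closure size 1 and does not accept ε.
  p·q — |ε-closure| equals the left operand's closure size = 1 (its accept is not ε-reachable, so the closure stops there)
  (p·q)* — new start has ε-edges to the inner start and to the new accept, so |ε-closure| = 2 + 1 = 3
  (p·q)*·r — |ε-closure| = 3 + 1 = 4 (closure spills across the concat boundary because the left factor accepts ε)
  ((p·q)*·r)* — |ε-closure| = 1 (new start) + 4 (body) + 1 (new accept) = 6
  q|p|r — |ε-closure| = 1 + 1 + 1 + 1 = 4 (the new accept is not ε-reachable since no branch accepts ε)
  ((p·q)*·r)*·(q|p|r) — the left operand accepts ε, so the closure extends into the next operand (via the concat ε-link); |ε-closure| = 6 + 4 = 10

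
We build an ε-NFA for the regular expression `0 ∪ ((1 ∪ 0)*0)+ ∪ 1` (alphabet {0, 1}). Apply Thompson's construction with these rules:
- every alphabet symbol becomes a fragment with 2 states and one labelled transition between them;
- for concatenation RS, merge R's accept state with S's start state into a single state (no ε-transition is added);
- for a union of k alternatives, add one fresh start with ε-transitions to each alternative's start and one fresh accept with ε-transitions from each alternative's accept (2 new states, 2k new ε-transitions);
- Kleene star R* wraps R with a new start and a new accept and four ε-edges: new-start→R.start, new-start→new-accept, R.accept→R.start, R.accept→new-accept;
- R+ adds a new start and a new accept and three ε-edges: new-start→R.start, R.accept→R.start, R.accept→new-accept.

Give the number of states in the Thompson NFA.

17

Bottom-up over the parse tree:
Each of the 5 symbol leaves contributes a 2-state fragment.
  1 ∪ 0 : 6 states
  (1 ∪ 0)* : 8 states
  (1 ∪ 0)*0 : 9 states
  ((1 ∪ 0)*0)+ : 11 states
  0 ∪ ((1 ∪ 0)*0)+ ∪ 1 : 17 states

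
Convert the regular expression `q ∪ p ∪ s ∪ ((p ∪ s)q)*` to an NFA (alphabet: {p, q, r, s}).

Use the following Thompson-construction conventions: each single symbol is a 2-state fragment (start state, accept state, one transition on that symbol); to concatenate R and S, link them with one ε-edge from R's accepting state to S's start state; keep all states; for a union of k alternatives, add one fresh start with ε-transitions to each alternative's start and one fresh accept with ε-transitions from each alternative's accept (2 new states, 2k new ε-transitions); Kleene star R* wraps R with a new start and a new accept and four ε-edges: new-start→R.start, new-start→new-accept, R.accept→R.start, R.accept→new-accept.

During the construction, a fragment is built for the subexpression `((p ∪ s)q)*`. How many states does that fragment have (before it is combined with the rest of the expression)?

Fragment for `((p ∪ s)q)*`:
Each of the 3 symbol leaves contributes a 2-state fragment.
  p ∪ s = 6 states
  (p ∪ s)q = 8 states
  ((p ∪ s)q)* = 10 states

10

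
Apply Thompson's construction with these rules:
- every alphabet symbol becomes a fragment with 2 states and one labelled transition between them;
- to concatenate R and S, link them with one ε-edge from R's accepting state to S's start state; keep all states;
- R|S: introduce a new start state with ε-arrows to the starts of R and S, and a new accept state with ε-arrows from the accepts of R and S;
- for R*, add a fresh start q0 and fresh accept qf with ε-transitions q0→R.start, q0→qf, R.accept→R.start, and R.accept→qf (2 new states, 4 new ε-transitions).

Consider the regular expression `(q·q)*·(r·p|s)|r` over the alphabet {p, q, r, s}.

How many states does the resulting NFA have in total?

Building bottom-up:
Each of the 6 symbol leaves contributes a 2-state fragment.
  q·q = 4 states
  (q·q)* = 6 states
  r·p = 4 states
  r·p|s = 8 states
  (q·q)*·(r·p|s) = 14 states
  (q·q)*·(r·p|s)|r = 18 states

18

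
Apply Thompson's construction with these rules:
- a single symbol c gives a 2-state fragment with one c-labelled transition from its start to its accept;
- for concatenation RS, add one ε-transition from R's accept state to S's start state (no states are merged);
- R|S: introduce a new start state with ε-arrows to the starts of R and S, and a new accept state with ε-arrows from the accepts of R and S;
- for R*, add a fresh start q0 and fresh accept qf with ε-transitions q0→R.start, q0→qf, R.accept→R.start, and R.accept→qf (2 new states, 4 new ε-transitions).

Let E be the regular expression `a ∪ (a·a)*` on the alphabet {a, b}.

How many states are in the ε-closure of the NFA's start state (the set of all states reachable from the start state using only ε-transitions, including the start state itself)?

Let C(F) = |ε-closure(F.start)| within fragment F, and note whether F accepts ε. Symbol fragments have C = 1 and do not accept ε. Then:
  a·a : |ε-closure| equals the left operand's closure size = 1 (its accept is not ε-reachable, so the closure stops there)
  (a·a)* : new start has ε-edges to the inner start and to the new accept, so |ε-closure| = 2 + 1 = 3
  a ∪ (a·a)* : |ε-closure| = 1 (new start) + (1 + 3) + 1 (new accept, since some branch ε-reaches its own accept) = 6

6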